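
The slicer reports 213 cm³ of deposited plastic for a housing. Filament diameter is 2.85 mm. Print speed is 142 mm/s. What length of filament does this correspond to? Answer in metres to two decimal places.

33.39 m

Filament cross-section = π × (2.85/2)² = 6.3794 mm².
Length = 213 cm³ / 6.3794 mm² = 213000 / 6.3794 = 33388.72 mm = 33.39 m.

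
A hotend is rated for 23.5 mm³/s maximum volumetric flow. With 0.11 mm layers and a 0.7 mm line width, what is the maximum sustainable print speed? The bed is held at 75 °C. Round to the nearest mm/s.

Extrusion cross-section = 0.11 × 0.7, so 0.077 mm².
Max speed = 23.5 / 0.077 = 305.19 ≈ 305 mm/s.

305 mm/s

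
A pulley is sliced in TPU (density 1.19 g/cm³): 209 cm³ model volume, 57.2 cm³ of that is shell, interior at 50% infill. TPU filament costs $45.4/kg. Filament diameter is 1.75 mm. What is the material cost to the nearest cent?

Volume inside the shell: 209 − 57.2 → 151.8 cm³.
Infill volume = 0.50 × 151.8 = 75.9 cm³.
Total printed volume = 57.2 + 75.9 = 133.1 cm³.
Mass: 133.1 × 1.19 → 158.389 g.
At $45.4/kg: 158.389/1000 × 45.4 = $7.19.

$7.19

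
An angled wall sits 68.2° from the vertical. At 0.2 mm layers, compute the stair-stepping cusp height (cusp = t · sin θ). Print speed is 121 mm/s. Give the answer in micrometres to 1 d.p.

sin(68.2°) = 0.9285, so cusp = 0.2 × 0.9285 = 0.1857 mm → 185.7 μm.

185.7 μm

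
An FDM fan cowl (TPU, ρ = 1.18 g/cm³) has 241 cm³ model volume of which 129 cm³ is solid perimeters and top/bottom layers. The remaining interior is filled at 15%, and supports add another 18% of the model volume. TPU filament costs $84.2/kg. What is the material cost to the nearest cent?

Volume inside the shell = 241 − 129, so 112 cm³.
Infill deposited = 0.15 × 112, so 16.8 cm³.
Support = 0.18 × 241, so 43.38 cm³.
Deposited volume = 129 + 16.8 + 43.38, so 189.18 cm³.
Mass = 189.18 × 1.18 = 223.2324 g.
Cost = 223.2324 g / 1000 × $84.2/kg = $18.80.

$18.80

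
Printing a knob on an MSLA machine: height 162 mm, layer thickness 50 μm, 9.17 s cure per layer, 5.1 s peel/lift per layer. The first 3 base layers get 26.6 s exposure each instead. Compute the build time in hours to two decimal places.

Layer count = ceil(162 / 0.05) = 3240.
Burn-in layers = 3 × (26.6 + 5.1), so 95.1 s.
Regular layers = 3237 × (9.17 + 5.1) = 46191.99 s.
Total = 95.1 + 46191.99 = 46287.09 s = 12.86 hours.

12.86 hours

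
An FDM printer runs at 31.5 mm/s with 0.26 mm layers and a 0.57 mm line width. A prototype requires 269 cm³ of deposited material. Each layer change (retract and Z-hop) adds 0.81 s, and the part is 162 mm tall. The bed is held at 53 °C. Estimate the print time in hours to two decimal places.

Extrusion cross-section = 0.26 × 0.57, so 0.1482 mm².
Path length: 269000 mm³ / 0.1482 mm² → 1815114.7 mm.
Time extruding: 1815114.7 / 31.5 → 57622.7 s.
Layers = ⌈162/0.26⌉ = 624.
Non-print overhead: 624 × 0.81 → 505.44 s.
Total = 57622.7 + 505.44 = 58128.14 s = 16.15 hours.

16.15 hours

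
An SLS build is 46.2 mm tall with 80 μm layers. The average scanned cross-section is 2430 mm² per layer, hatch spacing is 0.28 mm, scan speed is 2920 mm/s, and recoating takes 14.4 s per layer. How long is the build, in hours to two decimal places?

Layers = ⌈46.2/0.08⌉ = 578.
Scan path per layer = 2430 / 0.28, so 8678.6 mm.
Laser time per layer = 8678.6 / 2920, so 2.9721 s.
Per-layer time = 2.9721 + 14.4 = 17.3721 s.
Build time = 578 × 17.3721 = 10041.0738 s = 2.79 hours.

2.79 hours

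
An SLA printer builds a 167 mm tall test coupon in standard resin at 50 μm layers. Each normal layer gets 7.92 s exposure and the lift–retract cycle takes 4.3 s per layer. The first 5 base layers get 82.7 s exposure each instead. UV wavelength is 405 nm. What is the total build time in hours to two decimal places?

Number of layers: 167 / 0.05 → 3340 (rounded up).
Bottom layers = 5 × (82.7 + 4.3), so 435 s.
Normal layers = 3335 × (7.92 + 4.3) = 40753.7 s.
Sum: 435 + 40753.7 = 41188.7 s → 11.44 hours.

11.44 hours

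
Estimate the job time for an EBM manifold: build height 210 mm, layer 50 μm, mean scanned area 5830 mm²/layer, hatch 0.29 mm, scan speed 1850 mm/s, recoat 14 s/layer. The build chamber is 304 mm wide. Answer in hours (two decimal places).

29.01 hours

Layer count = ceil(210 / 0.05) = 4200.
Per-layer scan distance: 5830 / 0.29 → 20103.4 mm.
Beam time per layer = 20103.4 / 1850 = 10.8667 s.
Per-layer time: 10.8667 + 14 → 24.8667 s.
Total: 4200 × 24.8667 s = 104440.14 s → 29.01 hours.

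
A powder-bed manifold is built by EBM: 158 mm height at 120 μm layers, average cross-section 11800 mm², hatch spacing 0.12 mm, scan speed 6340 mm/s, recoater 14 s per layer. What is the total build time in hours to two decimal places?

10.80 hours

Layer count = ceil(158 / 0.12) = 1317.
Per-layer scan distance = 11800 / 0.12, so 98333.3 mm.
Scan time per layer = 98333.3 / 6340 = 15.51 s.
Per-layer time = 15.51 + 14, so 29.51 s.
1317 layers × 29.51 s/layer = 38864.67 s, i.e. 10.80 hours.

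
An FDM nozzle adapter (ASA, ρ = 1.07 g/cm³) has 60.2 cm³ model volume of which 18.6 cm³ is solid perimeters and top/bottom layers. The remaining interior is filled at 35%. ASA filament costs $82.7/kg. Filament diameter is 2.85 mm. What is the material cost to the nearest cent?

$2.93

Volume inside the shell = 60.2 − 18.6 = 41.6 cm³.
Deposited infill = 0.35 × 41.6 = 14.56 cm³.
Deposited volume = 18.6 + 14.56, so 33.16 cm³.
Mass = 33.16 × 1.07, so 35.4812 g.
Cost = 35.4812 g / 1000 × $82.7/kg = $2.93.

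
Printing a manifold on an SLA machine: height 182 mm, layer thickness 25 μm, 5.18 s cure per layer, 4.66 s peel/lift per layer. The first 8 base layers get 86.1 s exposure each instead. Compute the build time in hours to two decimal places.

20.08 hours

Layer count = ceil(182 / 0.025) = 7280.
Bottom layers = 8 × (86.1 + 4.66) = 726.08 s.
Remaining layers = 7272 × (5.18 + 4.66), so 71556.48 s.
Total = 726.08 + 71556.48 = 72282.56 s = 20.08 hours.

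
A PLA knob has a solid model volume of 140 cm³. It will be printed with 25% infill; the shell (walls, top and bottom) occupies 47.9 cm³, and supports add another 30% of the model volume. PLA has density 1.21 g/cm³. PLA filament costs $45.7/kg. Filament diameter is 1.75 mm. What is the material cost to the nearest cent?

Volume inside the shell = 140 − 47.9 = 92.1 cm³.
Infill deposited = 0.25 × 92.1, so 23.025 cm³.
Support = 0.30 × 140, so 42 cm³.
Deposited volume: 47.9 + 23.025 + 42 → 112.925 cm³.
Mass = 112.925 × 1.21 = 136.63925 g.
At $45.7/kg: 136.63925/1000 × 45.7 = $6.24.

$6.24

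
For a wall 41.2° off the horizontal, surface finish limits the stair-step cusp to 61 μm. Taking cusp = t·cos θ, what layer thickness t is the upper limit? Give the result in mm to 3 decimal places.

Layer height = cusp / cos(41.2°) = 0.061 / 0.7524 = 0.081 mm.

0.081 mm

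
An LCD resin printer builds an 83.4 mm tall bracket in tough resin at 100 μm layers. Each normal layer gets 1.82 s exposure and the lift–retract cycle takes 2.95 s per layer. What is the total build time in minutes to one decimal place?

Number of layers: 83.4 / 0.1 → 834 (rounded up).
Per-layer time = 1.82 + 2.95, so 4.77 s.
Build time: 834 × 4.77 s = 3978.18 s, i.e. 66.3 minutes.

66.3 minutes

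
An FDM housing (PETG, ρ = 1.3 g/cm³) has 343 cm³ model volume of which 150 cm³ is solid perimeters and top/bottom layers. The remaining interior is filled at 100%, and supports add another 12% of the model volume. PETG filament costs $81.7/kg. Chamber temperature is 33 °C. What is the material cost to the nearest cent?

$40.80

Volume inside the shell = 343 − 150, so 193 cm³.
Infill volume = 1.00 × 193 = 193 cm³.
Support = 0.12 × 343, so 41.16 cm³.
Deposited volume = 150 + 193 + 41.16, so 384.16 cm³.
Mass = 384.16 × 1.3, so 499.408 g.
At $81.7/kg: 499.408/1000 × 81.7 = $40.80.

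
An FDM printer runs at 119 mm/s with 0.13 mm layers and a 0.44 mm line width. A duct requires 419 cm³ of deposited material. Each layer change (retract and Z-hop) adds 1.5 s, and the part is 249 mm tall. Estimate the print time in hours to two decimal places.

17.90 hours

Extrusion cross-section = 0.13 × 0.44 = 0.0572 mm².
Path length: 419000 mm³ / 0.0572 mm² → 7325174.8 mm.
Print-move time = 7325174.8 / 119, so 61556.1 s.
Layers = ⌈249/0.13⌉ = 1916.
Z-hop total: 1916 × 1.5 → 2874 s.
Altogether 61556.1 + 2874 = 64430.1 s, i.e. 17.90 hours.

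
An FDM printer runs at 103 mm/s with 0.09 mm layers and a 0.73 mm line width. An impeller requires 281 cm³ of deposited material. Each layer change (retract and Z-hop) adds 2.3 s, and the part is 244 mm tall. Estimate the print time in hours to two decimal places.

13.27 hours

Bead cross-section = 0.09 × 0.73 = 0.0657 mm².
Toolpath length = 281 cm³ / 0.0657 mm² = 281000 / 0.0657 = 4277016.7 mm.
Time extruding = 4277016.7 / 103, so 41524.4 s.
Layer count = ceil(244 / 0.09) = 2712.
Non-print overhead = 2712 × 2.3 = 6237.6 s.
Total = 41524.4 + 6237.6 = 47762 s = 13.27 hours.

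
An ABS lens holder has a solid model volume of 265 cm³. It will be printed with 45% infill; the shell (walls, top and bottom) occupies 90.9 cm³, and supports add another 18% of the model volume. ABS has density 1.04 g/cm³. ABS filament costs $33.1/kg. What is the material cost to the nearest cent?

$7.47

Volume inside the shell: 265 − 90.9 → 174.1 cm³.
Deposited infill: 0.45 × 174.1 → 78.345 cm³.
Support: 0.18 × 265 → 47.7 cm³.
Deposited volume = 90.9 + 78.345 + 47.7, so 216.945 cm³.
Mass: 216.945 × 1.04 → 225.6228 g.
Cost = 225.6228 g / 1000 × $33.1/kg = $7.47.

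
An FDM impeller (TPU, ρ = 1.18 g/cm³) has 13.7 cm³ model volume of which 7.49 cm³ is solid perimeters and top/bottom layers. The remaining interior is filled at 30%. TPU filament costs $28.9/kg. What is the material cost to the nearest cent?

Volume inside the shell = 13.7 − 7.49 = 6.21 cm³.
Infill deposited: 0.30 × 6.21 → 1.863 cm³.
Total extruded: 7.49 + 1.863 → 9.353 cm³.
Mass: 9.353 × 1.18 → 11.03654 g.
Cost = 11.03654 g / 1000 × $28.9/kg = $0.32.

$0.32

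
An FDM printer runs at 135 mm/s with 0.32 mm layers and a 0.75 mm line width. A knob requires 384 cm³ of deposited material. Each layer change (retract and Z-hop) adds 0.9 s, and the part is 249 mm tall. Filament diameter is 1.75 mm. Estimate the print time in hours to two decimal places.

3.49 hours

Line area: 0.32 × 0.75 → 0.24 mm².
Toolpath length = 384 cm³ / 0.24 mm² = 384000 / 0.24 = 1600000 mm.
Extrusion time = 1600000 / 135, so 11851.9 s.
Number of layers: 249 / 0.32 → 779 (rounded up).
Non-print overhead = 779 × 0.9, so 701.1 s.
Altogether 11851.9 + 701.1 = 12553 s, i.e. 3.49 hours.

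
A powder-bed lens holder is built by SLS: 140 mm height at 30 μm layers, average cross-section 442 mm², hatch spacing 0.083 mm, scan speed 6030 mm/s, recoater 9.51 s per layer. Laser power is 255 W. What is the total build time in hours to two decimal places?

Layers = ⌈140/0.03⌉ = 4667.
Per-layer scan distance: 442 / 0.083 → 5325.3 mm.
Laser time per layer = 5325.3 / 6030 = 0.8831 s.
Time per layer = 0.8831 + 9.51 = 10.3931 s.
4667 layers × 10.3931 s/layer = 48504.5977 s, i.e. 13.47 hours.

13.47 hours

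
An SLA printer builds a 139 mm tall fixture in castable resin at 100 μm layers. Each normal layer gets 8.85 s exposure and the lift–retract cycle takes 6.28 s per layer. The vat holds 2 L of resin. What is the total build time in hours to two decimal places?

5.84 hours

Layer count = ceil(139 / 0.1) = 1390.
Each layer takes: 8.85 + 6.28 → 15.13 s.
Total = 1390 × 15.13 = 21030.7 s = 5.84 hours.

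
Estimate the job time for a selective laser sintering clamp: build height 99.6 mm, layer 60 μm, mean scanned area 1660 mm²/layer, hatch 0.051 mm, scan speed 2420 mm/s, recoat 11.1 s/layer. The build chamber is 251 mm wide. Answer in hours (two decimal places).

Layers = ⌈99.6/0.06⌉ = 1660.
Hatch length per layer: 1660 / 0.051 → 32549 mm.
Per-layer scan time = 32549 / 2420, so 13.45 s.
Per-layer time = 13.45 + 11.1 = 24.55 s.
Build time = 1660 × 24.55 = 40753 s = 11.32 hours.

11.32 hours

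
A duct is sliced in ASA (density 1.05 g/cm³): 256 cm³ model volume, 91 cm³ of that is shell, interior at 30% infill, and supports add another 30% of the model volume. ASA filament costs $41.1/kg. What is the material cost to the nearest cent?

$9.38

Interior volume = 256 − 91 = 165 cm³.
Deposited infill = 0.30 × 165, so 49.5 cm³.
Support: 0.30 × 256 → 76.8 cm³.
Total printed volume = 91 + 49.5 + 76.8 = 217.3 cm³.
Mass: 217.3 × 1.05 → 228.165 g.
Cost = 228.165 g / 1000 × $41.1/kg = $9.38.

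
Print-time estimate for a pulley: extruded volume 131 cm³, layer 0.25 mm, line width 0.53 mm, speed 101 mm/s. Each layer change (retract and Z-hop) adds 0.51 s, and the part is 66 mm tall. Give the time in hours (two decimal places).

2.76 hours

Line area: 0.25 × 0.53 → 0.1325 mm².
Path length: 131000 mm³ / 0.1325 mm² → 988679.2 mm.
Print-move time: 988679.2 / 101 → 9788.9 s.
Layers = ⌈66/0.25⌉ = 264.
Non-print overhead = 264 × 0.51, so 134.64 s.
Altogether 9788.9 + 134.64 = 9923.54 s, i.e. 2.76 hours.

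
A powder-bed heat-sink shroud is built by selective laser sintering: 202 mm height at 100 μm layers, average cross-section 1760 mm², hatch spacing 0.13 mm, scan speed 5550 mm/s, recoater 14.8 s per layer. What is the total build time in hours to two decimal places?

9.67 hours

Layer count = ceil(202 / 0.1) = 2020.
Hatch length per layer = 1760 / 0.13, so 13538.5 mm.
Laser time per layer = 13538.5 / 5550, so 2.4394 s.
Layer cycle = 2.4394 + 14.8 = 17.2394 s.
Total: 2020 × 17.2394 s = 34823.588 s → 9.67 hours.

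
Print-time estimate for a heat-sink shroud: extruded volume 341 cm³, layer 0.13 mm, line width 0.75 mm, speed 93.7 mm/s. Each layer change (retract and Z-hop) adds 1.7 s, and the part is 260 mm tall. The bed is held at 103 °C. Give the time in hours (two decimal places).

11.31 hours

Extrusion cross-section = 0.13 × 0.75, so 0.0975 mm².
Total extruded path = 341000/0.0975 = 3497435.9 mm.
Time extruding: 3497435.9 / 93.7 → 37325.9 s.
Layers = ⌈260/0.13⌉ = 2000.
Layer-change overhead = 2000 × 1.7 = 3400 s.
Total = 37325.9 + 3400 = 40725.9 s = 11.31 hours.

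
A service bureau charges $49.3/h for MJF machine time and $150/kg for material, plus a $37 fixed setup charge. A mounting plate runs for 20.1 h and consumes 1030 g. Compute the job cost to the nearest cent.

Machine-time cost = 49.3 × 20.1 = $990.93.
Material charge: 150 × 1030/1000 → $154.50.
Adding setup: 990.93 + 154.50 + 37 → $1182.43.

$1182.43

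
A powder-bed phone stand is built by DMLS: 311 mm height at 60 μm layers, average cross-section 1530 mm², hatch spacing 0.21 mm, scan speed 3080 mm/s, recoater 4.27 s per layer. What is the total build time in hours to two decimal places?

Number of layers: 311 / 0.06 → 5184 (rounded up).
Scan path per layer = 1530 / 0.21 = 7285.7 mm.
Per-layer scan time = 7285.7 / 3080 = 2.3655 s.
Time per layer: 2.3655 + 4.27 → 6.6355 s.
Build time = 5184 × 6.6355 = 34398.432 s = 9.56 hours.

9.56 hours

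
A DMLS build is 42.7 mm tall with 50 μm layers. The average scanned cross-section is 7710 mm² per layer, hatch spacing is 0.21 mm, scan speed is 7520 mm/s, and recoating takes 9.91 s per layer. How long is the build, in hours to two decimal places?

Layer count = ceil(42.7 / 0.05) = 854.
Hatch length per layer = 7710 / 0.21, so 36714.3 mm.
Scan time per layer = 36714.3 / 7520, so 4.8822 s.
Per-layer time = 4.8822 + 9.91, so 14.7922 s.
Total: 854 × 14.7922 s = 12632.5388 s → 3.51 hours.

3.51 hours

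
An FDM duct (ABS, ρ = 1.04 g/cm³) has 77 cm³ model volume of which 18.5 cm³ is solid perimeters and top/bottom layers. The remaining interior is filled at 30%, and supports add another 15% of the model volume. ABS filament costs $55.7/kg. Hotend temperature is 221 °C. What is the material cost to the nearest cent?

Volume inside the shell = 77 − 18.5 = 58.5 cm³.
Infill volume = 0.30 × 58.5, so 17.55 cm³.
Support: 0.15 × 77 → 11.55 cm³.
Deposited volume: 18.5 + 17.55 + 11.55 → 47.6 cm³.
Mass = 47.6 × 1.04, so 49.504 g.
Cost = 49.504 g / 1000 × $55.7/kg = $2.76.

$2.76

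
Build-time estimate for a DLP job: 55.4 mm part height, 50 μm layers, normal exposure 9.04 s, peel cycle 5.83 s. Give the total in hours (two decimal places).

Layer count = ceil(55.4 / 0.05) = 1108.
Cycle time = 9.04 + 5.83, so 14.87 s.
Total = 1108 × 14.87 = 16475.96 s = 4.58 hours.

4.58 hours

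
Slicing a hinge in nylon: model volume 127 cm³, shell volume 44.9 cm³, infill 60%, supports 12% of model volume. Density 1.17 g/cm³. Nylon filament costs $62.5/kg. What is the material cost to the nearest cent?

$8.00

Interior volume = 127 − 44.9, so 82.1 cm³.
Infill volume = 0.60 × 82.1 = 49.26 cm³.
Support = 0.12 × 127 = 15.24 cm³.
Total extruded = 44.9 + 49.26 + 15.24, so 109.4 cm³.
Mass: 109.4 × 1.17 → 127.998 g.
Cost = 127.998 g / 1000 × $62.5/kg = $8.00.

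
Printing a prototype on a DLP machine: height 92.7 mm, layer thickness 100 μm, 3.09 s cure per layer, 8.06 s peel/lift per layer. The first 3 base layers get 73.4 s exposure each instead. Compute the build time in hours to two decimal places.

Layers = ⌈92.7/0.1⌉ = 927.
Base layers = 3 × (73.4 + 8.06), so 244.38 s.
Remaining layers = 924 × (3.09 + 8.06), so 10302.6 s.
Total = 244.38 + 10302.6 = 10546.98 s = 2.93 hours.

2.93 hours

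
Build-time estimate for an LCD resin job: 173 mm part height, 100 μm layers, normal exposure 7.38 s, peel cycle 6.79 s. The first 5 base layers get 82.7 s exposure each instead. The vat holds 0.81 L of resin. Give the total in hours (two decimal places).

6.91 hours

Layers = ⌈173/0.1⌉ = 1730.
Burn-in layers: 5 × (82.7 + 6.79) → 447.45 s.
Normal layers = 1725 × (7.38 + 6.79) = 24443.25 s.
Sum: 447.45 + 24443.25 = 24890.7 s → 6.91 hours.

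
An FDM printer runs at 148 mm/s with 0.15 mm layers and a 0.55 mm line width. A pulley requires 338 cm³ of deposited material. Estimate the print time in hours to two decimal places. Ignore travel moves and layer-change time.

Line area = 0.15 × 0.55 = 0.0825 mm².
Path length: 338000 mm³ / 0.0825 mm² → 4096969.7 mm.
Time extruding: 4096969.7 / 148 → 27682.2 s.
Converting: 27682.2 s = 7.69 hours.

7.69 hours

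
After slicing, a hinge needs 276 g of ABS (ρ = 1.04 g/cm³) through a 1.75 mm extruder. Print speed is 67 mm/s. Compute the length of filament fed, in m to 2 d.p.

110.33 m

Extruded volume: 276/1.04 = 265.3846 cm³ (265384.6 mm³).
Cross-section of 1.75 mm filament: π·(1.75/2)² = 2.4053 mm².
L = V/A = 265384.6/2.4053 = 110333.26 mm → 110.33 m.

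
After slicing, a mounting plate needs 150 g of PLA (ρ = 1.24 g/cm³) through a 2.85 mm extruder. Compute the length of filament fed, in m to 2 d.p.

Extruded volume: 150/1.24 = 120.9677 cm³ (120967.7 mm³).
Cross-section of 2.85 mm filament: π·(2.85/2)² = 6.3794 mm².
L = V/A = 120967.7/6.3794 = 18962.24 mm → 18.96 m.

18.96 m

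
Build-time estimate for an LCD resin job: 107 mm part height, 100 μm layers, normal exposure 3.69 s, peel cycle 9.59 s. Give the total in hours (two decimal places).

3.95 hours

Number of layers: 107 / 0.1 → 1070 (rounded up).
Per-layer time: 3.69 + 9.59 → 13.28 s.
Total = 1070 × 13.28 = 14209.6 s = 3.95 hours.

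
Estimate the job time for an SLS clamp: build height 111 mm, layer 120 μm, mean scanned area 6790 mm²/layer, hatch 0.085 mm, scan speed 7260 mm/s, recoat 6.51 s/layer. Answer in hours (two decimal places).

Number of layers: 111 / 0.12 → 925 (rounded up).
Scan path per layer: 6790 / 0.085 → 79882.4 mm.
Per-layer scan time: 79882.4 / 7260 → 11.0031 s.
Layer cycle = 11.0031 + 6.51 = 17.5131 s.
Total: 925 × 17.5131 s = 16199.6175 s → 4.50 hours.

4.50 hours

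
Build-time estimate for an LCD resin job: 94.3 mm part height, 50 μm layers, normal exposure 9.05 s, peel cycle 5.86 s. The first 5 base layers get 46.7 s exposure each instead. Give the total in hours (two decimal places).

7.86 hours

Layers = ⌈94.3/0.05⌉ = 1886.
Burn-in layers: 5 × (46.7 + 5.86) → 262.8 s.
Normal layers: 1881 × (9.05 + 5.86) → 28045.71 s.
Total = 262.8 + 28045.71 = 28308.51 s = 7.86 hours.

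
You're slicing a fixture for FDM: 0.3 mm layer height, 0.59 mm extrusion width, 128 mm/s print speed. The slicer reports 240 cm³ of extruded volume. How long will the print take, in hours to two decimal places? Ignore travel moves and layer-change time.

2.94 hours

Bead cross-section = 0.3 × 0.59, so 0.177 mm².
Toolpath length = 240 cm³ / 0.177 mm² = 240000 / 0.177 = 1355932.2 mm.
Extrusion time = 1355932.2 / 128, so 10593.2 s.
Converting: 10593.2 s = 2.94 hours.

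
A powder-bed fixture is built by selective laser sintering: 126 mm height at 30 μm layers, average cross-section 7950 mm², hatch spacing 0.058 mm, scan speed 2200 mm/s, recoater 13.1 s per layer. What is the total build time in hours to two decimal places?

Number of layers: 126 / 0.03 → 4200 (rounded up).
Scan path per layer = 7950 / 0.058, so 137069 mm.
Scan time per layer: 137069 / 2200 → 62.3041 s.
Layer cycle = 62.3041 + 13.1 = 75.4041 s.
Build time = 4200 × 75.4041 = 316697.22 s = 87.97 hours.

87.97 hours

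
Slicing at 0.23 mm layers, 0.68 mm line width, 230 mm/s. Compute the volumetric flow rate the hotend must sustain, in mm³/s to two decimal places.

A: 0.23 × 0.68 → 0.1564 mm².
Q = v·A = 230 × 0.1564 = 35.97 mm³/s.

35.97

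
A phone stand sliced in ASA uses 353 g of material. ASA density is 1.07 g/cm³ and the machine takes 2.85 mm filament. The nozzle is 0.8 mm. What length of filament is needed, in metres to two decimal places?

Extruded volume: 353/1.07 = 329.9065 cm³ (329906.5 mm³).
A = π r² = π × 1.425² = 6.3794 mm².
L = V/A = 329906.5/6.3794 = 51714.35 mm → 51.71 m.

51.71 m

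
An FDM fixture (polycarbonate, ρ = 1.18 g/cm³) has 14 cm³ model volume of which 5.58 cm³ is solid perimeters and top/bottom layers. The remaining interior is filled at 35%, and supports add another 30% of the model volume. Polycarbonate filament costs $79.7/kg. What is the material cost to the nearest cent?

Infill region = 14 − 5.58 = 8.42 cm³.
Infill deposited: 0.35 × 8.42 → 2.947 cm³.
Support = 0.30 × 14, so 4.2 cm³.
Total printed volume = 5.58 + 2.947 + 4.2, so 12.727 cm³.
Mass = 12.727 × 1.18 = 15.01786 g.
At $79.7/kg: 15.01786/1000 × 79.7 = $1.20.

$1.20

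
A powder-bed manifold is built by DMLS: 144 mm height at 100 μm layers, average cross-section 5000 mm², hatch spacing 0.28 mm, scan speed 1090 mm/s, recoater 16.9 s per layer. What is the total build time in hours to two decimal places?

Layers = ⌈144/0.1⌉ = 1440.
Scan path per layer = 5000 / 0.28, so 17857.1 mm.
Laser time per layer = 17857.1 / 1090, so 16.3827 s.
Per-layer time = 16.3827 + 16.9 = 33.2827 s.
1440 layers × 33.2827 s/layer = 47927.088 s, i.e. 13.31 hours.

13.31 hours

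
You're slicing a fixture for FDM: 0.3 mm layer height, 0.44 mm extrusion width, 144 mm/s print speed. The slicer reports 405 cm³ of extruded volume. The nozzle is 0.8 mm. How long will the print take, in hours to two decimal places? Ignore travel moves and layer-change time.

5.92 hours

Extrusion cross-section = 0.3 × 0.44, so 0.132 mm².
Toolpath length = 405 cm³ / 0.132 mm² = 405000 / 0.132 = 3068181.8 mm.
Time extruding = 3068181.8 / 144, so 21306.8 s.
21306.8 s = 5.92 hours.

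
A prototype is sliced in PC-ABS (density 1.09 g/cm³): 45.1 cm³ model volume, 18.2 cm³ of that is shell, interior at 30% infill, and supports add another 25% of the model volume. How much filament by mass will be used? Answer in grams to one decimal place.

Infill region = 45.1 − 18.2 = 26.9 cm³.
Infill deposited = 0.30 × 26.9 = 8.07 cm³.
Support = 0.25 × 45.1 = 11.275 cm³.
Total printed volume: 18.2 + 8.07 + 11.275 → 37.545 cm³.
Mass = 37.545 × 1.09, so 40.92405 g.

40.9 g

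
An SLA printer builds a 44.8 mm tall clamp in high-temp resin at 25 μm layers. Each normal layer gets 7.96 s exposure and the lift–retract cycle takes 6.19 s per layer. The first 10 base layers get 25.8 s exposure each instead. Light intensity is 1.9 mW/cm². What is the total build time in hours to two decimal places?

7.09 hours

Layers = ⌈44.8/0.025⌉ = 1792.
Bottom layers = 10 × (25.8 + 6.19), so 319.9 s.
Normal layers: 1782 × (7.96 + 6.19) → 25215.3 s.
Total = 319.9 + 25215.3 = 25535.2 s = 7.09 hours.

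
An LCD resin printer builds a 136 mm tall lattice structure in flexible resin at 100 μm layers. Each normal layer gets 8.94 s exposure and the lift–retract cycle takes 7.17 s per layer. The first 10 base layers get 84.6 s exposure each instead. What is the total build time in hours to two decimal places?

6.30 hours

Number of layers: 136 / 0.1 → 1360 (rounded up).
Burn-in layers = 10 × (84.6 + 7.17), so 917.7 s.
Normal layers: 1350 × (8.94 + 7.17) → 21748.5 s.
Total = 917.7 + 21748.5 = 22666.2 s = 6.30 hours.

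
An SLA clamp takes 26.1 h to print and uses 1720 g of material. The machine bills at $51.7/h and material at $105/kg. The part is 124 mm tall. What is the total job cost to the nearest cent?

Machine-time cost: 51.7 × 26.1 → $1349.37.
Material cost = 105 × 1720/1000 = $180.60.
Job cost: 1349.37 + 180.60 = $1529.97.

$1529.97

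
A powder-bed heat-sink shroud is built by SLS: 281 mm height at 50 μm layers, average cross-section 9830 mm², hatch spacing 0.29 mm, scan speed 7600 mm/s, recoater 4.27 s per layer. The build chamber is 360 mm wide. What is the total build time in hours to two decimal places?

13.63 hours

Layer count = ceil(281 / 0.05) = 5620.
Scan path per layer = 9830 / 0.29 = 33896.6 mm.
Scan time per layer: 33896.6 / 7600 → 4.4601 s.
Layer cycle = 4.4601 + 4.27, so 8.7301 s.
5620 layers × 8.7301 s/layer = 49063.162 s, i.e. 13.63 hours.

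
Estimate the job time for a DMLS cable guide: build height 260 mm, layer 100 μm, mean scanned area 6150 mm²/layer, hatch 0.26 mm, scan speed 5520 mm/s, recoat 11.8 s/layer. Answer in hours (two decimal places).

Layers = ⌈260/0.1⌉ = 2600.
Hatch length per layer = 6150 / 0.26 = 23653.8 mm.
Laser time per layer: 23653.8 / 5520 → 4.2851 s.
Time per layer = 4.2851 + 11.8, so 16.0851 s.
Total: 2600 × 16.0851 s = 41821.26 s → 11.62 hours.

11.62 hours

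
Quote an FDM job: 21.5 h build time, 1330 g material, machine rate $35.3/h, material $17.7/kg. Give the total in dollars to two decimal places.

$782.49

Machine cost = 35.3 × 21.5 = $758.95.
Material cost = 17.7 × 1330/1000 = $23.541.
Job cost: 758.95 + 23.541 = 782.491 ≈ $782.49.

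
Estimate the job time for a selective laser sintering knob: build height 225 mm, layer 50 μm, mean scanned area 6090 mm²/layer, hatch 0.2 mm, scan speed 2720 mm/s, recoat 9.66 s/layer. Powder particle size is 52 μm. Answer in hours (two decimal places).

26.07 hours

Layer count = ceil(225 / 0.05) = 4500.
Scan path per layer: 6090 / 0.2 → 30450 mm.
Scan time per layer = 30450 / 2720, so 11.1949 s.
Time per layer: 11.1949 + 9.66 → 20.8549 s.
Total: 4500 × 20.8549 s = 93847.05 s → 26.07 hours.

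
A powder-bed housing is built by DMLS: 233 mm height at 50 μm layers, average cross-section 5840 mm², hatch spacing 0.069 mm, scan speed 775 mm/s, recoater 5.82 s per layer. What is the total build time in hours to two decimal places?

148.90 hours

Number of layers: 233 / 0.05 → 4660 (rounded up).
Scan path per layer = 5840 / 0.069, so 84637.7 mm.
Scan time per layer: 84637.7 / 775 → 109.2099 s.
Per-layer time = 109.2099 + 5.82, so 115.0299 s.
4660 layers × 115.0299 s/layer = 536039.334 s, i.e. 148.90 hours.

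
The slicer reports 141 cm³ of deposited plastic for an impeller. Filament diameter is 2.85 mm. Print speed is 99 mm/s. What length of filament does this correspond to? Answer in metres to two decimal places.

Filament cross-section = π × (2.85/2)² = 6.3794 mm².
Length = 141 cm³ / 6.3794 mm² = 141000 / 6.3794 = 22102.39 mm = 22.10 m.

22.10 m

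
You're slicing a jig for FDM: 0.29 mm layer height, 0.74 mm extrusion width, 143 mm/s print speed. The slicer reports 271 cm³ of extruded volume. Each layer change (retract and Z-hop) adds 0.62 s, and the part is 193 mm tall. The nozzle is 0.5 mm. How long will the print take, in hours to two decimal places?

Line area = 0.29 × 0.74, so 0.2146 mm².
Path length: 271000 mm³ / 0.2146 mm² → 1262814.5 mm.
Time extruding = 1262814.5 / 143 = 8830.9 s.
Number of layers: 193 / 0.29 → 666 (rounded up).
Non-print overhead = 666 × 0.62 = 412.92 s.
Total = 8830.9 + 412.92 = 9243.82 s = 2.57 hours.

2.57 hours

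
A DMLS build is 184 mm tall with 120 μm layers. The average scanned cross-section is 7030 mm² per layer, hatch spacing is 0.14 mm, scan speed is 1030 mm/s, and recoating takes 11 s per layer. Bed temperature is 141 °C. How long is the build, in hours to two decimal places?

25.46 hours

Layer count = ceil(184 / 0.12) = 1534.
Hatch length per layer: 7030 / 0.14 → 50214.3 mm.
Laser time per layer = 50214.3 / 1030 = 48.7517 s.
Per-layer time: 48.7517 + 11 → 59.7517 s.
Build time = 1534 × 59.7517 = 91659.1078 s = 25.46 hours.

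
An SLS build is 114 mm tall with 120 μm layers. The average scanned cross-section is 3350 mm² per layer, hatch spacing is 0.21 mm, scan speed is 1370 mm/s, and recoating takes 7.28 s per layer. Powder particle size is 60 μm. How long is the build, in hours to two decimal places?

4.99 hours

Number of layers: 114 / 0.12 → 950 (rounded up).
Per-layer scan distance = 3350 / 0.21 = 15952.4 mm.
Per-layer scan time = 15952.4 / 1370, so 11.6441 s.
Layer cycle: 11.6441 + 7.28 → 18.9241 s.
Build time = 950 × 18.9241 = 17977.895 s = 4.99 hours.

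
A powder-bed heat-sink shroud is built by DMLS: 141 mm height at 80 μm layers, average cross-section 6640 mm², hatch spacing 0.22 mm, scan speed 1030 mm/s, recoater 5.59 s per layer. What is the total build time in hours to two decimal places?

Number of layers: 141 / 0.08 → 1763 (rounded up).
Per-layer scan distance: 6640 / 0.22 → 30181.8 mm.
Laser time per layer: 30181.8 / 1030 → 29.3027 s.
Time per layer = 29.3027 + 5.59, so 34.8927 s.
Total: 1763 × 34.8927 s = 61515.8301 s → 17.09 hours.

17.09 hours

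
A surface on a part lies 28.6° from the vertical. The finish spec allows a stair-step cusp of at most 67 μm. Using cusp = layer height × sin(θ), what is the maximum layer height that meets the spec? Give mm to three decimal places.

Layer height = cusp / sin(28.6°) = 0.067 / 0.4787 = 0.140 mm.

0.140 mm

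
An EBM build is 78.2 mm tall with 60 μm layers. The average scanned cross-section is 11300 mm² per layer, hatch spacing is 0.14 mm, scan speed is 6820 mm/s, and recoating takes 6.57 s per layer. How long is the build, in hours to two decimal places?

Number of layers: 78.2 / 0.06 → 1304 (rounded up).
Per-layer scan distance: 11300 / 0.14 → 80714.3 mm.
Beam time per layer = 80714.3 / 6820 = 11.8349 s.
Per-layer time: 11.8349 + 6.57 → 18.4049 s.
Total: 1304 × 18.4049 s = 23999.9896 s → 6.67 hours.

6.67 hours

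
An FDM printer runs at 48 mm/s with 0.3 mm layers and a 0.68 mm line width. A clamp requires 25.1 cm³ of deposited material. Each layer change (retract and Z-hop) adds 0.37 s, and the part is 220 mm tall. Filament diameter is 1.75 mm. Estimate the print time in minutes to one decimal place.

47.2 minutes

Extrusion cross-section = 0.3 × 0.68, so 0.204 mm².
Total extruded path = 25100/0.204 = 123039.2 mm.
Time extruding = 123039.2 / 48 = 2563.3 s.
Number of layers: 220 / 0.3 → 734 (rounded up).
Layer-change overhead = 734 × 0.37 = 271.58 s.
Altogether 2563.3 + 271.58 = 2834.88 s, i.e. 47.2 minutes.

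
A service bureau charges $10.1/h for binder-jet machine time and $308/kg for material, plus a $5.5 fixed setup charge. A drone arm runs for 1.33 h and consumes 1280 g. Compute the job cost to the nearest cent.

Machine cost = 10.1 × 1.33 = $13.433.
Feedstock cost: 308 × 1280/1000 → $394.24.
Total = 13.433 + 394.24 + 5.5 = 413.173 ≈ $413.17.

$413.17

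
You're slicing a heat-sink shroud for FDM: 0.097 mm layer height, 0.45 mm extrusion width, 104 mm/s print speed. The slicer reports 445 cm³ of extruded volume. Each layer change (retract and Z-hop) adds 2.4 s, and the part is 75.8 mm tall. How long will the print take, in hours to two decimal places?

Line area = 0.097 × 0.45 = 0.04365 mm².
Path length: 445000 mm³ / 0.04365 mm² → 10194730.8 mm.
Print-move time = 10194730.8 / 104 = 98026.3 s.
Layers = ⌈75.8/0.097⌉ = 782.
Non-print overhead = 782 × 2.4, so 1876.8 s.
Altogether 98026.3 + 1876.8 = 99903.1 s, i.e. 27.75 hours.

27.75 hours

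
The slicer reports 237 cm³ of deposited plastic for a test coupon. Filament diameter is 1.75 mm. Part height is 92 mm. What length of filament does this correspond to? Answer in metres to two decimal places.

Filament cross-section = π × (1.75/2)² = 2.4053 mm².
Length = 237 cm³ / 2.4053 mm² = 237000 / 2.4053 = 98532.41 mm = 98.53 m.

98.53 m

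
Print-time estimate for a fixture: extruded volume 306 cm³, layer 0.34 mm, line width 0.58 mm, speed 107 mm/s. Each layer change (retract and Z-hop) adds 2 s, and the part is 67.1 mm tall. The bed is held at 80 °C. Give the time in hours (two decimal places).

Bead cross-section: 0.34 × 0.58 → 0.1972 mm².
Total extruded path = 306000/0.1972 = 1551724.1 mm.
Time extruding = 1551724.1 / 107 = 14502.1 s.
Layers = ⌈67.1/0.34⌉ = 198.
Non-print overhead: 198 × 2 → 396 s.
Total = 14502.1 + 396 = 14898.1 s = 4.14 hours.

4.14 hours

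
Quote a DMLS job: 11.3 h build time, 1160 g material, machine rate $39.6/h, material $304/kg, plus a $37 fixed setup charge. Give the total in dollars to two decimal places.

Time charge: 39.6 × 11.3 → $447.48.
Feedstock cost = 304 × 1160/1000 = $352.64.
Total = 447.48 + 352.64 + 37 = $837.12.

$837.12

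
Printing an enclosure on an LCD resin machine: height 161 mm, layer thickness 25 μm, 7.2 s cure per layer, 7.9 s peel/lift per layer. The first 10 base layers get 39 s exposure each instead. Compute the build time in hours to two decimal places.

27.10 hours

Layers = ⌈161/0.025⌉ = 6440.
Burn-in layers = 10 × (39 + 7.9), so 469 s.
Regular layers = 6430 × (7.2 + 7.9), so 97093 s.
Total = 469 + 97093 = 97562 s = 27.10 hours.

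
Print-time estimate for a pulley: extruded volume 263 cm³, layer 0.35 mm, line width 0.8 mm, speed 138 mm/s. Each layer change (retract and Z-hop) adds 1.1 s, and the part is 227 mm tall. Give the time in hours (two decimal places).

2.09 hours

Bead cross-section = 0.35 × 0.8, so 0.28 mm².
Toolpath length = 263 cm³ / 0.28 mm² = 263000 / 0.28 = 939285.7 mm.
Extrusion time = 939285.7 / 138 = 6806.4 s.
Layer count = ceil(227 / 0.35) = 649.
Z-hop total: 649 × 1.1 → 713.9 s.
Altogether 6806.4 + 713.9 = 7520.3 s, i.e. 2.09 hours.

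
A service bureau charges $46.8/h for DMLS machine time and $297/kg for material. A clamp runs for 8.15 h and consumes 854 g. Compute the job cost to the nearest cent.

Time charge = 46.8 × 8.15 = $381.42.
Material charge: 297 × 854/1000 → $253.638.
Total = 381.42 + 253.638 = 635.058 ≈ $635.06.

$635.06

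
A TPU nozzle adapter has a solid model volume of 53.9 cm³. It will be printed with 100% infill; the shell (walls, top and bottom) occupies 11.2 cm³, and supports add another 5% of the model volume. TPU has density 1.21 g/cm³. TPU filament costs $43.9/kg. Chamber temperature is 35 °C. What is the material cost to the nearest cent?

Infill region = 53.9 − 11.2, so 42.7 cm³.
Infill deposited = 1.00 × 42.7, so 42.7 cm³.
Support = 0.05 × 53.9 = 2.695 cm³.
Deposited volume: 11.2 + 42.7 + 2.695 → 56.595 cm³.
Mass = 56.595 × 1.21 = 68.47995 g.
At $43.9/kg: 68.47995/1000 × 43.9 = $3.01.

$3.01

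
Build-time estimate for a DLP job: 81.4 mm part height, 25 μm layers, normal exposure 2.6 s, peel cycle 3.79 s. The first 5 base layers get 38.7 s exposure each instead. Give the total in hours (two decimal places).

Number of layers: 81.4 / 0.025 → 3256 (rounded up).
Base layers = 5 × (38.7 + 3.79) = 212.45 s.
Regular layers = 3251 × (2.6 + 3.79), so 20773.89 s.
Sum: 212.45 + 20773.89 = 20986.34 s → 5.83 hours.

5.83 hours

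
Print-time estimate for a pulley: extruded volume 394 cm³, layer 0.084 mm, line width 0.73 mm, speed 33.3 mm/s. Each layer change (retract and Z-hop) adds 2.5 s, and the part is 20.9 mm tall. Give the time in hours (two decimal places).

53.77 hours

Bead cross-section = 0.084 × 0.73, so 0.06132 mm².
Total extruded path = 394000/0.06132 = 6425309.8 mm.
Time extruding = 6425309.8 / 33.3, so 192952.2 s.
Layers = ⌈20.9/0.084⌉ = 249.
Layer-change overhead: 249 × 2.5 → 622.5 s.
Altogether 192952.2 + 622.5 = 193574.7 s, i.e. 53.77 hours.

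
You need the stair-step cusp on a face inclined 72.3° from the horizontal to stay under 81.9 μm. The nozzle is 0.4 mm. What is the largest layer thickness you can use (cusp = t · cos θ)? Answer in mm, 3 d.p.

0.269 mm

cos(72.3°) = 0.3040; t_max = 0.0819/0.3040 = 0.269 mm.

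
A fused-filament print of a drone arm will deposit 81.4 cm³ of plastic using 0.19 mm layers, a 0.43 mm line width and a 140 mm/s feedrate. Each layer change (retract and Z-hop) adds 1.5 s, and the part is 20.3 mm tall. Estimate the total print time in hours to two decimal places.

Line area = 0.19 × 0.43, so 0.0817 mm².
Total extruded path = 81400/0.0817 = 996328 mm.
Print-move time: 996328 / 140 → 7116.6 s.
Layers = ⌈20.3/0.19⌉ = 107.
Z-hop total = 107 × 1.5, so 160.5 s.
Total = 7116.6 + 160.5 = 7277.1 s = 2.02 hours.

2.02 hours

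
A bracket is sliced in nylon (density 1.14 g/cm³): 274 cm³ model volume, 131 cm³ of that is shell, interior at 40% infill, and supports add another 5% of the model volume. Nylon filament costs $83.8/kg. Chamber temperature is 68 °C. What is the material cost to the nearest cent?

$19.29

Interior volume = 274 − 131, so 143 cm³.
Deposited infill = 0.40 × 143 = 57.2 cm³.
Support: 0.05 × 274 → 13.7 cm³.
Total printed volume = 131 + 57.2 + 13.7, so 201.9 cm³.
Mass = 201.9 × 1.14 = 230.166 g.
At $83.8/kg: 230.166/1000 × 83.8 = $19.29.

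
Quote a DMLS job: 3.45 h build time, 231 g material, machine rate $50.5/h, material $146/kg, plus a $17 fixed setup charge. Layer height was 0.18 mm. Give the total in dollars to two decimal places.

$224.95

Time charge = 50.5 × 3.45 = $174.225.
Material charge = 146 × 231/1000 = $33.726.
Adding setup: 174.225 + 33.726 + 17 → 224.951 ≈ $224.95.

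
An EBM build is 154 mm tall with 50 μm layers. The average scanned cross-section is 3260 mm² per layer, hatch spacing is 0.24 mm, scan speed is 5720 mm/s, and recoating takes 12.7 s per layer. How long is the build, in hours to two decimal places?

Layer count = ceil(154 / 0.05) = 3080.
Hatch length per layer = 3260 / 0.24 = 13583.3 mm.
Beam time per layer = 13583.3 / 5720, so 2.3747 s.
Per-layer time = 2.3747 + 12.7 = 15.0747 s.
Total: 3080 × 15.0747 s = 46430.076 s → 12.90 hours.

12.90 hours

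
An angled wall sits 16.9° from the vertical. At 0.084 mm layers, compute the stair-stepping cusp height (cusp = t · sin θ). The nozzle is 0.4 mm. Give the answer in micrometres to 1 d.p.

h_c = t·sin θ = 0.084 × 0.2907 = 0.024419 mm (24.4 μm).

24.4 μm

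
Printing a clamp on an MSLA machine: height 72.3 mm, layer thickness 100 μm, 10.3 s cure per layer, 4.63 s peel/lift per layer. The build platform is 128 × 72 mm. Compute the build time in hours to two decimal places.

Number of layers: 72.3 / 0.1 → 723 (rounded up).
Per-layer time: 10.3 + 4.63 → 14.93 s.
Build time: 723 × 14.93 s = 10794.39 s, i.e. 3.00 hours.

3.00 hours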